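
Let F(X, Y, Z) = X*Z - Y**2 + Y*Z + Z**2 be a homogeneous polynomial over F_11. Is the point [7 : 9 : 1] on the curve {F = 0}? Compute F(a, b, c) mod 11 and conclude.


F(7,9,1) ≡ 2 (mod 11); P is NOT on the curve.

Evaluate F(7, 9, 1) term-by-term (mod 11).
  X*Z ↦ 1·7·1·1 = 7
  -Y**2 ↦ -1·1·81·1 = -81
  Y*Z ↦ 1·1·9·1 = 9
  Z**2 ↦ 1·1·1·1 = 1
Sum: F(7, 9, 1) = (7) + (-81) + (9) + (1) = -64.
Reducing mod 11: -64 ≡ 2 (mod 11).
Since F(a, b, c) ≡ 2 ≠ 0 (mod 11), P does NOT lie on the curve.


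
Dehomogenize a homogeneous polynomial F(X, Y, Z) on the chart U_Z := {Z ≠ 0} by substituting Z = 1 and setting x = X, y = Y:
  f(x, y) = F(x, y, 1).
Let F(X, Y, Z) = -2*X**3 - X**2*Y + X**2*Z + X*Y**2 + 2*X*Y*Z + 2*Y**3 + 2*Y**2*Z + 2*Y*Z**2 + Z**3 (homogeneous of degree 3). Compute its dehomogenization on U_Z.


f(x, y) = -2*x**3 - x**2*y + x**2 + x*y**2 + 2*x*y + 2*y**3 + 2*y**2 + 2*y + 1

On U_Z we set Z = 1. Each monomial c·X^i·Y^j·Z^k in F becomes c·x^i·y^j·1^k = c·x^i·y^j.
Substituting Z = 1: F(X, Y, 1) = -2*x**3 - x**2*y + x**2 + x*y**2 + 2*x*y + 2*y**3 + 2*y**2 + 2*y + 1.
Note: deg(f) ≤ deg(F) = 3; strict inequality happens when F is divisible by Z (lost terms).


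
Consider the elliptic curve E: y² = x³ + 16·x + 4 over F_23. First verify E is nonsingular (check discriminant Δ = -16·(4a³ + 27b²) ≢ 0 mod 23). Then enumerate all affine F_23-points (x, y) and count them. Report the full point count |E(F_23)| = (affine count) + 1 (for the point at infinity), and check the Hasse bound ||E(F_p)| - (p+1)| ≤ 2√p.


Affine points = {(0, 2), (0, 21), (5, 5), (5, 18), (8, 0), (9, 7), (9, 16), (11, 4), (11, 19), (15, 10), (15, 13), (16, 3), (16, 20), (18, 11), (18, 12)}; affine count = 15; |E(F_23)| = 16.

Discriminant check: Δ ∝ 4a³ + 27b² = 4·16³ + 27·4² = 4·4096 + 27·16 ≡ 3 (mod 23). Nonzero ⇒ E is nonsingular.
For each x ∈ F_23, compute rhs = x³ + 16·x + 4 mod 23, then count y ∈ F_23 with y² ≡ rhs.
  x = 0: rhs = 4, matching y values: 2, 21 (2 points).
  x = 1: rhs = 21, matching y values: none (0 points).
  x = 2: rhs = 21, matching y values: none (0 points).
  x = 3: rhs = 10, matching y values: none (0 points).
  x = 4: rhs = 17, matching y values: none (0 points).
  x = 5: rhs = 2, matching y values: 5, 18 (2 points).
  x = 6: rhs = 17, matching y values: none (0 points).
  x = 7: rhs = 22, matching y values: none (0 points).
  x = 8: rhs = 0, matching y values: 0 (1 points).
  x = 9: rhs = 3, matching y values: 7, 16 (2 points).
  x = 10: rhs = 14, matching y values: none (0 points).
  x = 11: rhs = 16, matching y values: 4, 19 (2 points).
  x = 12: rhs = 15, matching y values: none (0 points).
  x = 13: rhs = 17, matching y values: none (0 points).
  x = 14: rhs = 5, matching y values: none (0 points).
  x = 15: rhs = 8, matching y values: 10, 13 (2 points).
  x = 16: rhs = 9, matching y values: 3, 20 (2 points).
  x = 17: rhs = 14, matching y values: none (0 points).
  x = 18: rhs = 6, matching y values: 11, 12 (2 points).
  x = 19: rhs = 14, matching y values: none (0 points).
  x = 20: rhs = 21, matching y values: none (0 points).
  x = 21: rhs = 10, matching y values: none (0 points).
  x = 22: rhs = 10, matching y values: none (0 points).
Total affine count: 15.
Full point count |E(F_23)| = 15 + 1 = 16.
Hasse bound: |16 − (23+1)| = |-8| = 8 ≤ 2√23 ≈ 9.5917 ✓.


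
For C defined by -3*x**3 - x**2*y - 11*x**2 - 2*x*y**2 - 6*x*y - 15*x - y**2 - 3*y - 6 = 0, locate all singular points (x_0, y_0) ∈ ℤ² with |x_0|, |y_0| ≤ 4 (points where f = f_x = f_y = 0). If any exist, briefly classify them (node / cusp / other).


Singular points: {(-1, -1)}; classification: node.

Compute partial derivatives:
  f_x = -9*x**2 - 2*x*y - 22*x - 2*y**2 - 6*y - 15.
  f_y = -x**2 - 4*x*y - 6*x - 2*y - 3.
Scan x_0 ∈ {−4, ..., 4}. For each x_0, f_y(x_0, y) is a polynomial in y; find its integer roots y ∈ {−4, ..., 4}, then test f_x and f at those candidates.
  x = -4: f_y(-4, y) = 14*y + 5; no integer root y with |y| ≤ 4.
  x = -3: f_y(-3, y) = 10*y + 6; no integer root y with |y| ≤ 4.
  x = -2: f_y(-2, y) = 6*y + 5; no integer root y with |y| ≤ 4.
  x = -1: f_y(-1, y) = 2*y + 2; vanishes at y ∈ {-1}. (-1, -1): f_x = 0, f = 0 — SINGULAR.
  x = 0: f_y(0, y) = -2*y - 3; no integer root y with |y| ≤ 4.
  x = 1: f_y(1, y) = -6*y - 10; no integer root y with |y| ≤ 4.
  x = 2: f_y(2, y) = -10*y - 19; no integer root y with |y| ≤ 4.
  x = 3: f_y(3, y) = -14*y - 30; no integer root y with |y| ≤ 4.
  x = 4: f_y(4, y) = -18*y - 43; no integer root y with |y| ≤ 4.
Only singular point on the grid: (-1, -1).
Classify: substitute x = -1 + u, y = -1 + v and expand: f = -3*u**3 - u**2*v - u**2 - 2*u*v**2 + v**2.
No constant or linear terms (consistent with a singular point). Quadratic part: -u**2 + v**2. Cubic part: -3*u**3 - u**2*v - 2*u*v**2.
The quadratic part v**2 - u**2 = (v − u)(v + u) splits into two distinct linear factors, so there are two distinct tangent lines y − -1 = ±(x − -1) — this is a node (ordinary double point).
Classification: node.


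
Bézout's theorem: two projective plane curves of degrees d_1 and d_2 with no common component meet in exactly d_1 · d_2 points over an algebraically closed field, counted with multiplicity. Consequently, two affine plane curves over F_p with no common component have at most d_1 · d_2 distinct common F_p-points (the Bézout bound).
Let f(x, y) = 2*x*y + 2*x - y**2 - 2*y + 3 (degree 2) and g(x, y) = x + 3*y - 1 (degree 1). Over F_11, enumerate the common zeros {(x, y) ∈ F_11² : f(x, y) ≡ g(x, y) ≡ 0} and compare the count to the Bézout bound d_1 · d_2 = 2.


Common zeros: {(7, 9)}; count = 1; Bézout bound = 2.

deg(f) = 2, deg(g) = 1, so Bézout bound = 2.
Scan x ∈ F_11. For each x, list the y ∈ F_11 with f(x, y) ≡ 0 and those with g(x, y) ≡ 0 (mod 11); the common zeros in that column are the intersection.
  x = 0: f ≡ 0 at y ∈ {1, 8}; g ≡ 0 at y ∈ {4}; common: ∅.
  x = 1: f ≡ 0 at y ∈ {4, 7}; g ≡ 0 at y ∈ {0}; common: ∅.
  x = 2: f ≡ 0 at y ∈ ∅; g ≡ 0 at y ∈ {7}; common: ∅.
  x = 3: f ≡ 0 at y ∈ ∅; g ≡ 0 at y ∈ {3}; common: ∅.
  x = 4: f ≡ 0 at y ∈ {0, 6}; g ≡ 0 at y ∈ {10}; common: ∅.
  x = 5: f ≡ 0 at y ∈ ∅; g ≡ 0 at y ∈ {6}; common: ∅.
  x = 6: f ≡ 0 at y ∈ ∅; g ≡ 0 at y ∈ {2}; common: ∅.
  x = 7: f ≡ 0 at y ∈ {3, 9}; g ≡ 0 at y ∈ {9}; common: {9}.
  x = 8: f ≡ 0 at y ∈ ∅; g ≡ 0 at y ∈ {5}; common: ∅.
  x = 9: f ≡ 0 at y ∈ ∅; g ≡ 0 at y ∈ {1}; common: ∅.
  x = 10: f ≡ 0 at y ∈ {2, 5}; g ≡ 0 at y ∈ {8}; common: ∅.
Collecting: common zeros = {(7, 9)}, so the count is 1.
Comparison with the Bézout bound: 1 ≤ 2 = deg(f)·deg(g), as expected for curves with no common component (the affine F_11-count falls short of the bound because intersections may lie at infinity, over extension fields, or carry multiplicity).


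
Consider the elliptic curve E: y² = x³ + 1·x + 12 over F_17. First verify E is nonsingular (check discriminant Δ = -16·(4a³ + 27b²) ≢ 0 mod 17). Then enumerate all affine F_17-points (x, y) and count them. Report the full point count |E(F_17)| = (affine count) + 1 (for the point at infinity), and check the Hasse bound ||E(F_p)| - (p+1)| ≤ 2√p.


Affine points = {(3, 5), (3, 12), (6, 8), (6, 9), (9, 6), (9, 11), (10, 6), (10, 11), (12, 1), (12, 16), (14, 4), (14, 13), (15, 6), (15, 11)}; affine count = 14; |E(F_17)| = 15.

Discriminant check: Δ ∝ 4a³ + 27b² = 4·1³ + 27·12² = 4·1 + 27·144 ≡ 16 (mod 17). Nonzero ⇒ E is nonsingular.
For each x ∈ F_17, compute rhs = x³ + 1·x + 12 mod 17, then count y ∈ F_17 with y² ≡ rhs.
  x = 0: rhs = 12, matching y values: none (0 points).
  x = 1: rhs = 14, matching y values: none (0 points).
  x = 2: rhs = 5, matching y values: none (0 points).
  x = 3: rhs = 8, matching y values: 5, 12 (2 points).
  x = 4: rhs = 12, matching y values: none (0 points).
  x = 5: rhs = 6, matching y values: none (0 points).
  x = 6: rhs = 13, matching y values: 8, 9 (2 points).
  x = 7: rhs = 5, matching y values: none (0 points).
  x = 8: rhs = 5, matching y values: none (0 points).
  x = 9: rhs = 2, matching y values: 6, 11 (2 points).
  x = 10: rhs = 2, matching y values: 6, 11 (2 points).
  x = 11: rhs = 11, matching y values: none (0 points).
  x = 12: rhs = 1, matching y values: 1, 16 (2 points).
  x = 13: rhs = 12, matching y values: none (0 points).
  x = 14: rhs = 16, matching y values: 4, 13 (2 points).
  x = 15: rhs = 2, matching y values: 6, 11 (2 points).
  x = 16: rhs = 10, matching y values: none (0 points).
Total affine count: 14.
Full point count |E(F_17)| = 14 + 1 = 15.
Hasse bound: |15 − (17+1)| = |-3| = 3 ≤ 2√17 ≈ 8.2462 ✓.


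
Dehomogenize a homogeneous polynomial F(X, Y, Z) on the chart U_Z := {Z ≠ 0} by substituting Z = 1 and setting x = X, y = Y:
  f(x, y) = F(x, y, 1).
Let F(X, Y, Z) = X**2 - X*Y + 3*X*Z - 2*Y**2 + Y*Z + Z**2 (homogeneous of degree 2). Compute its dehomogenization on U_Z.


f(x, y) = x**2 - x*y + 3*x - 2*y**2 + y + 1

On U_Z we set Z = 1. Each monomial c·X^i·Y^j·Z^k in F becomes c·x^i·y^j·1^k = c·x^i·y^j.
Substituting Z = 1: F(X, Y, 1) = x**2 - x*y + 3*x - 2*y**2 + y + 1.
Note: deg(f) ≤ deg(F) = 2; strict inequality happens when F is divisible by Z (lost terms).


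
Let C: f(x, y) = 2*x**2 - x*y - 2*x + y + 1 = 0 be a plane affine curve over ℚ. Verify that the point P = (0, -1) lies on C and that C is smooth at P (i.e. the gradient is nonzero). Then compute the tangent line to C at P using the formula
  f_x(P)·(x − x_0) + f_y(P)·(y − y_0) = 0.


Tangent line at P: -x + y + 1 = 0.

Step 1: f(0, -1) = 0, so P lies on C.
Step 2: partial derivatives
  f_x(x, y) = 4*x - y - 2, f_y(x, y) = 1 - x.
  f_x(P) = -1, f_y(P) = 1 (gradient nonzero, so P is smooth).
Step 3: tangent line at P: -1·(x − 0) + 1·(y − -1) = 0.
Expanding: -x + y + 1 = 0.


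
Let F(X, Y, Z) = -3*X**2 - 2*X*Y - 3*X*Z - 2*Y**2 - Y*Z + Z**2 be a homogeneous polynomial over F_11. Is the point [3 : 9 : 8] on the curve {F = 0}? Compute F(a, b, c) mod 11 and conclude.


F(3,9,8) ≡ 7 (mod 11); P is NOT on the curve.

Evaluate F(3, 9, 8) term-by-term (mod 11).
  -3*X**2 ↦ -3·9·1·1 = -27
  -2*X*Y ↦ -2·3·9·1 = -54
  -3*X*Z ↦ -3·3·1·8 = -72
  -2*Y**2 ↦ -2·1·81·1 = -162
  -Y*Z ↦ -1·1·9·8 = -72
  Z**2 ↦ 1·1·1·64 = 64
Sum: F(3, 9, 8) = (-27) + (-54) + (-72) + (-162) + (-72) + (64) = -323.
Reducing mod 11: -323 ≡ 7 (mod 11).
Since F(a, b, c) ≡ 7 ≠ 0 (mod 11), P does NOT lie on the curve.


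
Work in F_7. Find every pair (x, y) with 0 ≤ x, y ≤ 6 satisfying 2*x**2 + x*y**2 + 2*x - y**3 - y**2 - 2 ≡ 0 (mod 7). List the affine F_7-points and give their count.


Affine F_7-points: {(0, 2), (4, 2), (4, 6), (5, 6), (6, 4)}; count = 5.

For each of the 49 pairs (x, y) ∈ F_7², evaluate f(x, y) mod 7. Record the zeros.
  x = 0: [0↦5, 1↦3, 2↦0, 3↦4, 4↦2, 5↦2, 6↦5]  zeros at y ∈ {2}
  x = 1: [0↦2, 1↦1, 2↦1, 3↦3, 4↦1, 5↦3, 6↦3]  zeros at y ∈ ∅
  x = 2: [0↦3, 1↦3, 2↦6, 3↦6, 4↦4, 5↦1, 6↦5]  zeros at y ∈ ∅
  x = 3: [0↦1, 1↦2, 2↦1, 3↦6, 4↦4, 5↦3, 6↦4]  zeros at y ∈ ∅
  x = 4: [0↦3, 1↦5, 2↦0, 3↦3, 4↦1, 5↦2, 6↦0]  zeros at y ∈ {2, 6}
  x = 5: [0↦2, 1↦5, 2↦3, 3↦4, 4↦2, 5↦5, 6↦0]  zeros at y ∈ {6}
  x = 6: [0↦5, 1↦2, 2↦3, 3↦2, 4↦0, 5↦5, 6↦4]  zeros at y ∈ {4}
Collecting zeros: affine points = {(0, 2), (4, 2), (4, 6), (5, 6), (6, 4)}.
Total count |C(F_7)_aff| = 5.


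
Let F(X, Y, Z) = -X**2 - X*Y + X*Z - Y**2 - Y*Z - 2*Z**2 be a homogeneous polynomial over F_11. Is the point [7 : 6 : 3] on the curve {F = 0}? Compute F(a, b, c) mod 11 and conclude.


F(7,6,3) ≡ 1 (mod 11); P is NOT on the curve.

Evaluate F(7, 6, 3) term-by-term (mod 11).
  -X**2 ↦ -1·49·1·1 = -49
  -X*Y ↦ -1·7·6·1 = -42
  X*Z ↦ 1·7·1·3 = 21
  -Y**2 ↦ -1·1·36·1 = -36
  -Y*Z ↦ -1·1·6·3 = -18
  -2*Z**2 ↦ -2·1·1·9 = -18
Sum: F(7, 6, 3) = (-49) + (-42) + (21) + (-36) + (-18) + (-18) = -142.
Reducing mod 11: -142 ≡ 1 (mod 11).
Since F(a, b, c) ≡ 1 ≠ 0 (mod 11), P does NOT lie on the curve.


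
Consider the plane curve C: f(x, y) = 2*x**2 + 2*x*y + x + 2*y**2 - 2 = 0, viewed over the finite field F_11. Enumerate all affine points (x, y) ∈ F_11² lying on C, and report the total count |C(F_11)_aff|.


Affine F_11-points: {(0, 1), (0, 10), (3, 3), (3, 5), (4, 1), (4, 6), (6, 6), (6, 10), (8, 5), (8, 9), (10, 3), (10, 9)}; count = 12.

For each of the 121 pairs (x, y) ∈ F_11², evaluate f(x, y) mod 11. Record the zeros.
  x = 0: [0↦9, 1↦0, 2↦6, 3↦5, 4↦8, 5↦4, 6↦4, 7↦8, 8↦5, 9↦6, 10↦0]  zeros at y ∈ {1, 10}
  x = 1: [0↦1, 1↦5, 2↦2, 3↦3, 4↦8, 5↦6, 6↦8, 7↦3, 8↦2, 9↦5, 10↦1]  zeros at y ∈ ∅
  x = 2: [0↦8, 1↦3, 2↦2, 3↦5, 4↦1, 5↦1, 6↦5, 7↦2, 8↦3, 9↦8, 10↦6]  zeros at y ∈ ∅
  x = 3: [0↦8, 1↦5, 2↦6, 3↦0, 4↦9, 5↦0, 6↦6, 7↦5, 8↦8, 9↦4, 10↦4]  zeros at y ∈ {3, 5}
  x = 4: [0↦1, 1↦0, 2↦3, 3↦10, 4↦10, 5↦3, 6↦0, 7↦1, 8↦6, 9↦4, 10↦6]  zeros at y ∈ {1, 6}
  x = 5: [0↦9, 1↦10, 2↦4, 3↦2, 4↦4, 5↦10, 6↦9, 7↦1, 8↦8, 9↦8, 10↦1]  zeros at y ∈ ∅
  x = 6: [0↦10, 1↦2, 2↦9, 3↦9, 4↦2, 5↦10, 6↦0, 7↦5, 8↦3, 9↦5, 10↦0]  zeros at y ∈ {6, 10}
  x = 7: [0↦4, 1↦9, 2↦7, 3↦9, 4↦4, 5↦3, 6↦6, 7↦2, 8↦2, 9↦6, 10↦3]  zeros at y ∈ ∅
  x = 8: [0↦2, 1↦9, 2↦9, 3↦2, 4↦10, 5↦0, 6↦5, 7↦3, 8↦5, 9↦0, 10↦10]  zeros at y ∈ {5, 9}
  x = 9: [0↦4, 1↦2, 2↦4, 3↦10, 4↦9, 5↦1, 6↦8, 7↦8, 8↦1, 9↦9, 10↦10]  zeros at y ∈ ∅
  x = 10: [0↦10, 1↦10, 2↦3, 3↦0, 4↦1, 5↦6, 6↦4, 7↦6, 8↦1, 9↦0, 10↦3]  zeros at y ∈ {3, 9}
Collecting zeros: affine points = {(0, 1), (0, 10), (3, 3), (3, 5), (4, 1), (4, 6), (6, 6), (6, 10), (8, 5), (8, 9), (10, 3), (10, 9)}.
Total count |C(F_11)_aff| = 12.


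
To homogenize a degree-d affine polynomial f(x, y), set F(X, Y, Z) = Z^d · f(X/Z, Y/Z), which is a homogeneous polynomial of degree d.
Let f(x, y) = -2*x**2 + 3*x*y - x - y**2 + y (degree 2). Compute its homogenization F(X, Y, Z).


F(X, Y, Z) = -2*X**2 + 3*X*Y - X*Z - Y**2 + Y*Z

deg(f) = 2.
Substitute x = X/Z, y = Y/Z into f, then multiply by Z^2.
  monomial -2·x^2·y^0 ↦ -2·X^2·Y^0·Z^0.
  monomial 3·x^1·y^1 ↦ 3·X^1·Y^1·Z^0.
  monomial -1·x^1·y^0 ↦ -1·X^1·Y^0·Z^1.
  monomial -1·x^0·y^2 ↦ -1·X^0·Y^2·Z^0.
  monomial 1·x^0·y^1 ↦ 1·X^0·Y^1·Z^1.
Collecting: F(X, Y, Z) = -2*X**2 + 3*X*Y - X*Z - Y**2 + Y*Z.


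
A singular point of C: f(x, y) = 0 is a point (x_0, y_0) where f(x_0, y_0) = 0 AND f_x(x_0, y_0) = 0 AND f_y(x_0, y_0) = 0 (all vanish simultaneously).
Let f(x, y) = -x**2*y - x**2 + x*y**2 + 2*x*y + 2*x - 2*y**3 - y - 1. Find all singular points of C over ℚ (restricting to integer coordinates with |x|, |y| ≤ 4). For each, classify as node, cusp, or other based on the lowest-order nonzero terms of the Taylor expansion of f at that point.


Singular points: {(1, 0)}; classification: node.

Compute partial derivatives:
  f_x = -2*x*y - 2*x + y**2 + 2*y + 2.
  f_y = -x**2 + 2*x*y + 2*x - 6*y**2 - 1.
Scan x_0 ∈ {−4, ..., 4}. For each x_0, f_y(x_0, y) is a polynomial in y; find its integer roots y ∈ {−4, ..., 4}, then test f_x and f at those candidates.
  x = -4: f_y(-4, y) = -6*y**2 - 8*y - 25; no integer root y with |y| ≤ 4.
  x = -3: f_y(-3, y) = -6*y**2 - 6*y - 16; no integer root y with |y| ≤ 4.
  x = -2: f_y(-2, y) = -6*y**2 - 4*y - 9; no integer root y with |y| ≤ 4.
  x = -1: f_y(-1, y) = -6*y**2 - 2*y - 4; no integer root y with |y| ≤ 4.
  x = 0: f_y(0, y) = -6*y**2 - 1; no integer root y with |y| ≤ 4.
  x = 1: f_y(1, y) = -6*y**2 + 2*y; vanishes at y ∈ {0}. (1, 0): f_x = 0, f = 0 — SINGULAR.
  x = 2: f_y(2, y) = -6*y**2 + 4*y - 1; no integer root y with |y| ≤ 4.
  x = 3: f_y(3, y) = -6*y**2 + 6*y - 4; no integer root y with |y| ≤ 4.
  x = 4: f_y(4, y) = -6*y**2 + 8*y - 9; no integer root y with |y| ≤ 4.
Only singular point on the grid: (1, 0).
Classify: substitute x = 1 + u, y = 0 + v and expand: f = -u**2*v - u**2 + u*v**2 - 2*v**3 + v**2.
No constant or linear terms (consistent with a singular point). Quadratic part: -u**2 + v**2. Cubic part: -u**2*v + u*v**2 - 2*v**3.
The quadratic part v**2 - u**2 = (v − u)(v + u) splits into two distinct linear factors, so there are two distinct tangent lines y − 0 = ±(x − 1) — this is a node (ordinary double point).
Classification: node.


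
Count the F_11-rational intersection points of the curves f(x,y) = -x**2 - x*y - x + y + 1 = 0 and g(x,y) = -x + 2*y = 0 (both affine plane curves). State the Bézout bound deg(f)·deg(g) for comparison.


Common zeros: {(8, 4), (10, 5)}; count = 2; Bézout bound = 2.

deg(f) = 2, deg(g) = 1, so Bézout bound = 2.
Scan x ∈ F_11. For each x, list the y ∈ F_11 with f(x, y) ≡ 0 and those with g(x, y) ≡ 0 (mod 11); the common zeros in that column are the intersection.
  x = 0: f ≡ 0 at y ∈ {10}; g ≡ 0 at y ∈ {0}; common: ∅.
  x = 1: f ≡ 0 at y ∈ ∅; g ≡ 0 at y ∈ {6}; common: ∅.
  x = 2: f ≡ 0 at y ∈ {6}; g ≡ 0 at y ∈ {1}; common: ∅.
  x = 3: f ≡ 0 at y ∈ {0}; g ≡ 0 at y ∈ {7}; common: ∅.
  x = 4: f ≡ 0 at y ∈ {1}; g ≡ 0 at y ∈ {2}; common: ∅.
  x = 5: f ≡ 0 at y ∈ {1}; g ≡ 0 at y ∈ {8}; common: ∅.
  x = 6: f ≡ 0 at y ∈ {5}; g ≡ 0 at y ∈ {3}; common: ∅.
  x = 7: f ≡ 0 at y ∈ {0}; g ≡ 0 at y ∈ {9}; common: ∅.
  x = 8: f ≡ 0 at y ∈ {4}; g ≡ 0 at y ∈ {4}; common: {4}.
  x = 9: f ≡ 0 at y ∈ {4}; g ≡ 0 at y ∈ {10}; common: ∅.
  x = 10: f ≡ 0 at y ∈ {5}; g ≡ 0 at y ∈ {5}; common: {5}.
Collecting: common zeros = {(8, 4), (10, 5)}, so the count is 2.
Comparison with the Bézout bound: 2 ≤ 2 = deg(f)·deg(g), as expected for curves with no common component (the bound is attained).


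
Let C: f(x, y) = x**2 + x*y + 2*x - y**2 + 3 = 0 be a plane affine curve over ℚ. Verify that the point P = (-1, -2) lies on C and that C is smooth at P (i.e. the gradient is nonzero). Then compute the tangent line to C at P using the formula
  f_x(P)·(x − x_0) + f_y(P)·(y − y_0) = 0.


Tangent line at P: -2*x + 3*y + 4 = 0.

Step 1: f(-1, -2) = 0, so P lies on C.
Step 2: partial derivatives
  f_x(x, y) = 2*x + y + 2, f_y(x, y) = x - 2*y.
  f_x(P) = -2, f_y(P) = 3 (gradient nonzero, so P is smooth).
Step 3: tangent line at P: -2·(x − -1) + 3·(y − -2) = 0.
Expanding: -2*x + 3*y + 4 = 0.


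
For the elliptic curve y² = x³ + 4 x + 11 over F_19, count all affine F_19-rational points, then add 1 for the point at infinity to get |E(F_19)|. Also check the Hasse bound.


Affine points = {(0, 7), (0, 12), (1, 4), (1, 15), (5, 2), (5, 17), (6, 2), (6, 17), (8, 2), (8, 17), (9, 4), (9, 15), (10, 5), (10, 14), (12, 1), (12, 18), (15, 8), (15, 11), (18, 5), (18, 14)}; affine count = 20; |E(F_19)| = 21.

Discriminant check: Δ ∝ 4a³ + 27b² = 4·4³ + 27·11² = 4·64 + 27·121 ≡ 8 (mod 19). Nonzero ⇒ E is nonsingular.
For each x ∈ F_19, compute rhs = x³ + 4·x + 11 mod 19, then count y ∈ F_19 with y² ≡ rhs.
  x = 0: rhs = 11, matching y values: 7, 12 (2 points).
  x = 1: rhs = 16, matching y values: 4, 15 (2 points).
  x = 2: rhs = 8, matching y values: none (0 points).
  x = 3: rhs = 12, matching y values: none (0 points).
  x = 4: rhs = 15, matching y values: none (0 points).
  x = 5: rhs = 4, matching y values: 2, 17 (2 points).
  x = 6: rhs = 4, matching y values: 2, 17 (2 points).
  x = 7: rhs = 2, matching y values: none (0 points).
  x = 8: rhs = 4, matching y values: 2, 17 (2 points).
  x = 9: rhs = 16, matching y values: 4, 15 (2 points).
  x = 10: rhs = 6, matching y values: 5, 14 (2 points).
  x = 11: rhs = 18, matching y values: none (0 points).
  x = 12: rhs = 1, matching y values: 1, 18 (2 points).
  x = 13: rhs = 18, matching y values: none (0 points).
  x = 14: rhs = 18, matching y values: none (0 points).
  x = 15: rhs = 7, matching y values: 8, 11 (2 points).
  x = 16: rhs = 10, matching y values: none (0 points).
  x = 17: rhs = 14, matching y values: none (0 points).
  x = 18: rhs = 6, matching y values: 5, 14 (2 points).
Total affine count: 20.
Full point count |E(F_19)| = 20 + 1 = 21.
Hasse bound: |21 − (19+1)| = |1| = 1 ≤ 2√19 ≈ 8.7178 ✓.


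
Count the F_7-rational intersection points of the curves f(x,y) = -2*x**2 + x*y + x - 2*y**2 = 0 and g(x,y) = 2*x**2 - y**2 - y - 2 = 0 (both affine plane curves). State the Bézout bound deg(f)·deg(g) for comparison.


Common zeros: {(3, 1)}; count = 1; Bézout bound = 4.

deg(f) = 2, deg(g) = 2, so Bézout bound = 4.
Scan x ∈ F_7. For each x, list the y ∈ F_7 with f(x, y) ≡ 0 and those with g(x, y) ≡ 0 (mod 7); the common zeros in that column are the intersection.
  x = 0: f ≡ 0 at y ∈ {0}; g ≡ 0 at y ∈ {3}; common: ∅.
  x = 1: f ≡ 0 at y ∈ {2}; g ≡ 0 at y ∈ {0, 6}; common: ∅.
  x = 2: f ≡ 0 at y ∈ ∅; g ≡ 0 at y ∈ {2, 4}; common: ∅.
  x = 3: f ≡ 0 at y ∈ {1, 4}; g ≡ 0 at y ∈ {1, 5}; common: {1}.
  x = 4: f ≡ 0 at y ∈ {0, 2}; g ≡ 0 at y ∈ {1, 5}; common: ∅.
  x = 5: f ≡ 0 at y ∈ {1, 5}; g ≡ 0 at y ∈ {2, 4}; common: ∅.
  x = 6: f ≡ 0 at y ∈ ∅; g ≡ 0 at y ∈ {0, 6}; common: ∅.
Collecting: common zeros = {(3, 1)}, so the count is 1.
Comparison with the Bézout bound: 1 ≤ 4 = deg(f)·deg(g), as expected for curves with no common component (the affine F_7-count falls short of the bound because intersections may lie at infinity, over extension fields, or carry multiplicity).


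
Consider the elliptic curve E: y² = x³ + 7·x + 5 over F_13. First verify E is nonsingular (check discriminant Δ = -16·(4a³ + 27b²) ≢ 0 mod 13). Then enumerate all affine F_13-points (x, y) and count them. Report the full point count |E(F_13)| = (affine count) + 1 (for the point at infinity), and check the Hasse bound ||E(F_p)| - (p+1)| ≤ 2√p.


Affine points = {(1, 0), (2, 1), (2, 12), (3, 1), (3, 12), (5, 3), (5, 10), (6, 4), (6, 9), (8, 1), (8, 12), (9, 2), (9, 11), (10, 3), (10, 10), (11, 3), (11, 10), (12, 6), (12, 7)}; affine count = 19; |E(F_13)| = 20.

Discriminant check: Δ ∝ 4a³ + 27b² = 4·7³ + 27·5² = 4·343 + 27·25 ≡ 6 (mod 13). Nonzero ⇒ E is nonsingular.
For each x ∈ F_13, compute rhs = x³ + 7·x + 5 mod 13, then count y ∈ F_13 with y² ≡ rhs.
  x = 0: rhs = 5, matching y values: none (0 points).
  x = 1: rhs = 0, matching y values: 0 (1 points).
  x = 2: rhs = 1, matching y values: 1, 12 (2 points).
  x = 3: rhs = 1, matching y values: 1, 12 (2 points).
  x = 4: rhs = 6, matching y values: none (0 points).
  x = 5: rhs = 9, matching y values: 3, 10 (2 points).
  x = 6: rhs = 3, matching y values: 4, 9 (2 points).
  x = 7: rhs = 7, matching y values: none (0 points).
  x = 8: rhs = 1, matching y values: 1, 12 (2 points).
  x = 9: rhs = 4, matching y values: 2, 11 (2 points).
  x = 10: rhs = 9, matching y values: 3, 10 (2 points).
  x = 11: rhs = 9, matching y values: 3, 10 (2 points).
  x = 12: rhs = 10, matching y values: 6, 7 (2 points).
Total affine count: 19.
Full point count |E(F_13)| = 19 + 1 = 20.
Hasse bound: |20 − (13+1)| = |6| = 6 ≤ 2√13 ≈ 7.2111 ✓.


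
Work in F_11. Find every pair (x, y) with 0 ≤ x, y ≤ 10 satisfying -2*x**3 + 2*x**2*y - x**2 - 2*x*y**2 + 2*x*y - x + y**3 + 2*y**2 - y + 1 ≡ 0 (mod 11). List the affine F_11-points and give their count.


Affine F_11-points: {(1, 2), (1, 3), (1, 6), (2, 1), (2, 4), (2, 8), (6, 0), (7, 7), (8, 5), (9, 4), (9, 8)}; count = 11.

For each of the 121 pairs (x, y) ∈ F_11², evaluate f(x, y) mod 11. Record the zeros.
  x = 0: [0↦1, 1↦3, 2↦4, 3↦10, 4↦5, 5↦6, 6↦8, 7↦6, 8↦6, 9↦3, 10↦3]  zeros at y ∈ ∅
  x = 1: [0↦8, 1↦1, 2↦0, 3↦0, 4↦7, 5↦5, 6↦0, 7↦9, 8↦5, 9↦5, 10↦4]  zeros at y ∈ {2, 3, 6}
  x = 2: [0↦1, 1↦0, 2↦1, 3↦10, 4↦0, 5↦10, 6↦2, 7↦4, 8↦0, 9↦7, 10↦9]  zeros at y ∈ {1, 4, 8}
  x = 3: [0↦1, 1↦10, 2↦6, 3↦6, 4↦5, 5↦9, 6↦2, 7↦1, 8↦1, 9↦8, 10↦6]  zeros at y ∈ ∅
  x = 4: [0↦7, 1↦8, 2↦3, 3↦9, 4↦10, 5↦1, 6↦10, 7↦10, 8↦7, 9↦7, 10↦5]  zeros at y ∈ ∅
  x = 5: [0↦7, 1↦4, 2↦2, 3↦7, 4↦3, 5↦7, 6↦3, 7↦8, 8↦6, 9↦3, 10↦5]  zeros at y ∈ ∅
  x = 6: [0↦0, 1↦8, 2↦2, 3↦10, 4↦5, 5↦4, 6↦2, 7↦5, 8↦8, 9↦6, 10↦5]  zeros at y ∈ {0}
  x = 7: [0↦7, 1↦8, 2↦2, 3↦6, 4↦4, 5↦2, 6↦6, 7↦0, 8↦1, 9↦4, 10↦4]  zeros at y ∈ {7}
  x = 8: [0↦5, 1↦3, 2↦1, 3↦5, 4↦10, 5↦0, 6↦3, 7↦3, 8↦6, 9↦7, 10↦1]  zeros at y ∈ {5}
  x = 9: [0↦4, 1↦3, 2↦9, 3↦6, 4↦0, 5↦8, 6↦3, 7↦2, 8↦0, 9↦3, 10↦6]  zeros at y ∈ {4, 8}
  x = 10: [0↦3, 1↦7, 2↦3, 3↦8, 4↦6, 5↦3, 6↦5, 7↦7, 8↦4, 9↦2, 10↦7]  zeros at y ∈ ∅
Collecting zeros: affine points = {(1, 2), (1, 3), (1, 6), (2, 1), (2, 4), (2, 8), (6, 0), (7, 7), (8, 5), (9, 4), (9, 8)}.
Total count |C(F_11)_aff| = 11.


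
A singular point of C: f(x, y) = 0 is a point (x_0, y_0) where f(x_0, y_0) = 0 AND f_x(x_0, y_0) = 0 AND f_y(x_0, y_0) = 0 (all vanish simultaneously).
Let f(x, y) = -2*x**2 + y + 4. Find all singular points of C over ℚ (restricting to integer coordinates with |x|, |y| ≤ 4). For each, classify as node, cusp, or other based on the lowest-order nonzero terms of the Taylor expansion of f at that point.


No singular points in the scanned grid; C is smooth there.

Compute partial derivatives:
  f_x = -4*x.
  f_y = 1.
f_y = 1 is a nonzero constant, so f_y never vanishes: no point (x, y) can satisfy f = f_x = f_y = 0. In particular no (x, y) ∈ {−4, ..., 4}² is singular; the curve is smooth.


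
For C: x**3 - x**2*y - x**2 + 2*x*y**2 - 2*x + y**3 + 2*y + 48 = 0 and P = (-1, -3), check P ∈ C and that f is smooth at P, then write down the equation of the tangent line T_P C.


Tangent line at P: 15*x + 40*y + 135 = 0.

Step 1: f(-1, -3) = 0, so P lies on C.
Step 2: partial derivatives
  f_x(x, y) = 3*x**2 - 2*x*y - 2*x + 2*y**2 - 2, f_y(x, y) = -x**2 + 4*x*y + 3*y**2 + 2.
  f_x(P) = 15, f_y(P) = 40 (gradient nonzero, so P is smooth).
Step 3: tangent line at P: 15·(x − -1) + 40·(y − -3) = 0.
Expanding: 15*x + 40*y + 135 = 0.


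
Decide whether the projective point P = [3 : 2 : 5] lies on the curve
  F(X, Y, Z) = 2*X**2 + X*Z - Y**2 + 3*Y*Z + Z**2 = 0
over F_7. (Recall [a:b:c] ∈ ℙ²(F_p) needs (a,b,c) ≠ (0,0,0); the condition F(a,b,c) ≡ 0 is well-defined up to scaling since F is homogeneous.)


F(3,2,5) ≡ 0 (mod 7); P is on the curve.

Evaluate F(3, 2, 5) term-by-term (mod 7).
  2*X**2 ↦ 2·9·1·1 = 18
  X*Z ↦ 1·3·1·5 = 15
  -Y**2 ↦ -1·1·4·1 = -4
  3*Y*Z ↦ 3·1·2·5 = 30
  Z**2 ↦ 1·1·1·25 = 25
Sum: F(3, 2, 5) = (18) + (15) + (-4) + (30) + (25) = 84.
Reducing mod 7: 84 ≡ 0 (mod 7).
Since F(a, b, c) ≡ 0 (mod 7), P lies on the curve.


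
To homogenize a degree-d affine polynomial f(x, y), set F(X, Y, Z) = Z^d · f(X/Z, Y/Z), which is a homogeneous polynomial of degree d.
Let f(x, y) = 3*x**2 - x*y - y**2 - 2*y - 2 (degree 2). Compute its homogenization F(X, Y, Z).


F(X, Y, Z) = 3*X**2 - X*Y - Y**2 - 2*Y*Z - 2*Z**2

deg(f) = 2.
Substitute x = X/Z, y = Y/Z into f, then multiply by Z^2.
  monomial 3·x^2·y^0 ↦ 3·X^2·Y^0·Z^0.
  monomial -1·x^1·y^1 ↦ -1·X^1·Y^1·Z^0.
  monomial -1·x^0·y^2 ↦ -1·X^0·Y^2·Z^0.
  monomial -2·x^0·y^1 ↦ -2·X^0·Y^1·Z^1.
  monomial -2·x^0·y^0 ↦ -2·X^0·Y^0·Z^2.
Collecting: F(X, Y, Z) = 3*X**2 - X*Y - Y**2 - 2*Y*Z - 2*Z**2.


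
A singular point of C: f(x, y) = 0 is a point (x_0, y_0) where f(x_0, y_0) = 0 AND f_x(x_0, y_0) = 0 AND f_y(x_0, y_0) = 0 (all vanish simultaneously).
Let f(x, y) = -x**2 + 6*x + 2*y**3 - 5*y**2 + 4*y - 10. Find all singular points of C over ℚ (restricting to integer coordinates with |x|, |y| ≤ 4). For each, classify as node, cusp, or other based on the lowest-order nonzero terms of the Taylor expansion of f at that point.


Singular points: {(3, 1)}; classification: node.

Compute partial derivatives:
  f_x = 6 - 2*x.
  f_y = 6*y**2 - 10*y + 4.
Scan x_0 ∈ {−4, ..., 4}. For each x_0, f_y(x_0, y) is a polynomial in y; find its integer roots y ∈ {−4, ..., 4}, then test f_x and f at those candidates.
  x = -4: f_y(-4, y) = 6*y**2 - 10*y + 4; vanishes at y ∈ {1}. (-4, 1): f_x = 14 ≠ 0.
  x = -3: f_y(-3, y) = 6*y**2 - 10*y + 4; vanishes at y ∈ {1}. (-3, 1): f_x = 12 ≠ 0.
  x = -2: f_y(-2, y) = 6*y**2 - 10*y + 4; vanishes at y ∈ {1}. (-2, 1): f_x = 10 ≠ 0.
  x = -1: f_y(-1, y) = 6*y**2 - 10*y + 4; vanishes at y ∈ {1}. (-1, 1): f_x = 8 ≠ 0.
  x = 0: f_y(0, y) = 6*y**2 - 10*y + 4; vanishes at y ∈ {1}. (0, 1): f_x = 6 ≠ 0.
  x = 1: f_y(1, y) = 6*y**2 - 10*y + 4; vanishes at y ∈ {1}. (1, 1): f_x = 4 ≠ 0.
  x = 2: f_y(2, y) = 6*y**2 - 10*y + 4; vanishes at y ∈ {1}. (2, 1): f_x = 2 ≠ 0.
  x = 3: f_y(3, y) = 6*y**2 - 10*y + 4; vanishes at y ∈ {1}. (3, 1): f_x = 0, f = 0 — SINGULAR.
  x = 4: f_y(4, y) = 6*y**2 - 10*y + 4; vanishes at y ∈ {1}. (4, 1): f_x = -2 ≠ 0.
Only singular point on the grid: (3, 1).
Classify: substitute x = 3 + u, y = 1 + v and expand: f = -u**2 + 2*v**3 + v**2.
No constant or linear terms (consistent with a singular point). Quadratic part: -u**2 + v**2. Cubic part: 2*v**3.
The quadratic part v**2 - u**2 = (v − u)(v + u) splits into two distinct linear factors, so there are two distinct tangent lines y − 1 = ±(x − 3) — this is a node (ordinary double point).
Classification: node.


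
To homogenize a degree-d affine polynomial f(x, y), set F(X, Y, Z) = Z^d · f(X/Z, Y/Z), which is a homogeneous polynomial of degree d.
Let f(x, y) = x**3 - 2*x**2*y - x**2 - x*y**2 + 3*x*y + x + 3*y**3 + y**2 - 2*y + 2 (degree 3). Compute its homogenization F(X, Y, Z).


F(X, Y, Z) = X**3 - 2*X**2*Y - X**2*Z - X*Y**2 + 3*X*Y*Z + X*Z**2 + 3*Y**3 + Y**2*Z - 2*Y*Z**2 + 2*Z**3

deg(f) = 3.
Substitute x = X/Z, y = Y/Z into f, then multiply by Z^3.
  monomial 1·x^3·y^0 ↦ 1·X^3·Y^0·Z^0.
  monomial -2·x^2·y^1 ↦ -2·X^2·Y^1·Z^0.
  monomial -1·x^2·y^0 ↦ -1·X^2·Y^0·Z^1.
  monomial -1·x^1·y^2 ↦ -1·X^1·Y^2·Z^0.
  monomial 3·x^1·y^1 ↦ 3·X^1·Y^1·Z^1.
  monomial 1·x^1·y^0 ↦ 1·X^1·Y^0·Z^2.
  monomial 3·x^0·y^3 ↦ 3·X^0·Y^3·Z^0.
  monomial 1·x^0·y^2 ↦ 1·X^0·Y^2·Z^1.
  monomial -2·x^0·y^1 ↦ -2·X^0·Y^1·Z^2.
  monomial 2·x^0·y^0 ↦ 2·X^0·Y^0·Z^3.
Collecting: F(X, Y, Z) = X**3 - 2*X**2*Y - X**2*Z - X*Y**2 + 3*X*Y*Z + X*Z**2 + 3*Y**3 + Y**2*Z - 2*Y*Z**2 + 2*Z**3.


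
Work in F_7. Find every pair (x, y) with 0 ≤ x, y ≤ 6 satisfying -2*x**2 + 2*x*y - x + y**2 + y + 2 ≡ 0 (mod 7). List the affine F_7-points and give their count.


Affine F_7-points: {(0, 3), (2, 4), (2, 5), (4, 6), (5, 4), (5, 6), (6, 3), (6, 5)}; count = 8.

For each of the 49 pairs (x, y) ∈ F_7², evaluate f(x, y) mod 7. Record the zeros.
  x = 0: [0↦2, 1↦4, 2↦1, 3↦0, 4↦1, 5↦4, 6↦2]  zeros at y ∈ {3}
  x = 1: [0↦6, 1↦3, 2↦2, 3↦3, 4↦6, 5↦4, 6↦4]  zeros at y ∈ ∅
  x = 2: [0↦6, 1↦5, 2↦6, 3↦2, 4↦0, 5↦0, 6↦2]  zeros at y ∈ {4, 5}
  x = 3: [0↦2, 1↦3, 2↦6, 3↦4, 4↦4, 5↦6, 6↦3]  zeros at y ∈ ∅
  x = 4: [0↦1, 1↦4, 2↦2, 3↦2, 4↦4, 5↦1, 6↦0]  zeros at y ∈ {6}
  x = 5: [0↦3, 1↦1, 2↦1, 3↦3, 4↦0, 5↦6, 6↦0]  zeros at y ∈ {4, 6}
  x = 6: [0↦1, 1↦1, 2↦3, 3↦0, 4↦6, 5↦0, 6↦3]  zeros at y ∈ {3, 5}
Collecting zeros: affine points = {(0, 3), (2, 4), (2, 5), (4, 6), (5, 4), (5, 6), (6, 3), (6, 5)}.
Total count |C(F_7)_aff| = 8.


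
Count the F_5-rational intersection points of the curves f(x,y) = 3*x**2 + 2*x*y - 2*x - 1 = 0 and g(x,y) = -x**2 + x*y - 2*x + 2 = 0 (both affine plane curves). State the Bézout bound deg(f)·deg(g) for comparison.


Common zeros: ∅; count = 0; Bézout bound = 4.

deg(f) = 2, deg(g) = 2, so Bézout bound = 4.
Scan x ∈ F_5. For each x, list the y ∈ F_5 with f(x, y) ≡ 0 and those with g(x, y) ≡ 0 (mod 5); the common zeros in that column are the intersection.
  x = 0: f ≡ 0 at y ∈ ∅; g ≡ 0 at y ∈ ∅; common: ∅.
  x = 1: f ≡ 0 at y ∈ {0}; g ≡ 0 at y ∈ {1}; common: ∅.
  x = 2: f ≡ 0 at y ∈ {2}; g ≡ 0 at y ∈ {3}; common: ∅.
  x = 3: f ≡ 0 at y ∈ {0}; g ≡ 0 at y ∈ {1}; common: ∅.
  x = 4: f ≡ 0 at y ∈ {2}; g ≡ 0 at y ∈ {3}; common: ∅.
Collecting: common zeros = ∅, so the count is 0.
Comparison with the Bézout bound: 0 ≤ 4 = deg(f)·deg(g), as expected for curves with no common component (the affine F_5-count falls short of the bound because intersections may lie at infinity, over extension fields, or carry multiplicity).


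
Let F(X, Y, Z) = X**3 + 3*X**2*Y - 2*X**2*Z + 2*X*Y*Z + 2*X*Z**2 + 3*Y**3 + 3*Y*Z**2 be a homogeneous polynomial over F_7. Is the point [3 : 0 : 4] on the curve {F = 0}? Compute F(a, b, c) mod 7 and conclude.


F(3,0,4) ≡ 2 (mod 7); P is NOT on the curve.

Evaluate F(3, 0, 4) term-by-term (mod 7).
  X**3 ↦ 1·27·1·1 = 27
  3*X**2*Y ↦ 3·9·0·1 = 0
  -2*X**2*Z ↦ -2·9·1·4 = -72
  2*X*Y*Z ↦ 2·3·0·4 = 0
  2*X*Z**2 ↦ 2·3·1·16 = 96
  3*Y**3 ↦ 3·1·0·1 = 0
  3*Y*Z**2 ↦ 3·1·0·16 = 0
Sum: F(3, 0, 4) = (27) + (0) + (-72) + (0) + (96) + (0) + (0) = 51.
Reducing mod 7: 51 ≡ 2 (mod 7).
Since F(a, b, c) ≡ 2 ≠ 0 (mod 7), P does NOT lie on the curve.


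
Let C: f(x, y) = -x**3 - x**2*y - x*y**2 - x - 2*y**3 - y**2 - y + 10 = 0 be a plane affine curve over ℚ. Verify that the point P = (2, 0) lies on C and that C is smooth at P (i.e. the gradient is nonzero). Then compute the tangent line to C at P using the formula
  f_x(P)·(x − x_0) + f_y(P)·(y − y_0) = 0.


Tangent line at P: -13*x - 5*y + 26 = 0.

Step 1: f(2, 0) = 0, so P lies on C.
Step 2: partial derivatives
  f_x(x, y) = -3*x**2 - 2*x*y - y**2 - 1, f_y(x, y) = -x**2 - 2*x*y - 6*y**2 - 2*y - 1.
  f_x(P) = -13, f_y(P) = -5 (gradient nonzero, so P is smooth).
Step 3: tangent line at P: -13·(x − 2) + -5·(y − 0) = 0.
Expanding: -13*x - 5*y + 26 = 0.


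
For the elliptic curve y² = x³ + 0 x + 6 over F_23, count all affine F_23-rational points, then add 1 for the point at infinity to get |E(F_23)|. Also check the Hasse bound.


Affine points = {(0, 11), (0, 12), (4, 1), (4, 22), (5, 4), (5, 19), (7, 2), (7, 21), (8, 9), (8, 14), (11, 7), (11, 16), (12, 3), (12, 20), (13, 8), (13, 15), (14, 6), (14, 17), (15, 0), (16, 10), (16, 13), (20, 5), (20, 18)}; affine count = 23; |E(F_23)| = 24.

Discriminant check: Δ ∝ 4a³ + 27b² = 4·0³ + 27·6² = 4·0 + 27·36 ≡ 6 (mod 23). Nonzero ⇒ E is nonsingular.
For each x ∈ F_23, compute rhs = x³ + 0·x + 6 mod 23, then count y ∈ F_23 with y² ≡ rhs.
  x = 0: rhs = 6, matching y values: 11, 12 (2 points).
  x = 1: rhs = 7, matching y values: none (0 points).
  x = 2: rhs = 14, matching y values: none (0 points).
  x = 3: rhs = 10, matching y values: none (0 points).
  x = 4: rhs = 1, matching y values: 1, 22 (2 points).
  x = 5: rhs = 16, matching y values: 4, 19 (2 points).
  x = 6: rhs = 15, matching y values: none (0 points).
  x = 7: rhs = 4, matching y values: 2, 21 (2 points).
  x = 8: rhs = 12, matching y values: 9, 14 (2 points).
  x = 9: rhs = 22, matching y values: none (0 points).
  x = 10: rhs = 17, matching y values: none (0 points).
  x = 11: rhs = 3, matching y values: 7, 16 (2 points).
  x = 12: rhs = 9, matching y values: 3, 20 (2 points).
  x = 13: rhs = 18, matching y values: 8, 15 (2 points).
  x = 14: rhs = 13, matching y values: 6, 17 (2 points).
  x = 15: rhs = 0, matching y values: 0 (1 points).
  x = 16: rhs = 8, matching y values: 10, 13 (2 points).
  x = 17: rhs = 20, matching y values: none (0 points).
  x = 18: rhs = 19, matching y values: none (0 points).
  x = 19: rhs = 11, matching y values: none (0 points).
  x = 20: rhs = 2, matching y values: 5, 18 (2 points).
  x = 21: rhs = 21, matching y values: none (0 points).
  x = 22: rhs = 5, matching y values: none (0 points).
Total affine count: 23.
Full point count |E(F_23)| = 23 + 1 = 24.
Hasse bound: |24 − (23+1)| = |0| = 0 ≤ 2√23 ≈ 9.5917 ✓.


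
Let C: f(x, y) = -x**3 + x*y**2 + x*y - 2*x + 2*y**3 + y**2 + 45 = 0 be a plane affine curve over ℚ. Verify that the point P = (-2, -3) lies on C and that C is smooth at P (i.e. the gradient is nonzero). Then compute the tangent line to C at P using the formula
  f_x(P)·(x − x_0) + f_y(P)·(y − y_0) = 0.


Tangent line at P: -8*x + 58*y + 158 = 0.

Step 1: f(-2, -3) = 0, so P lies on C.
Step 2: partial derivatives
  f_x(x, y) = -3*x**2 + y**2 + y - 2, f_y(x, y) = 2*x*y + x + 6*y**2 + 2*y.
  f_x(P) = -8, f_y(P) = 58 (gradient nonzero, so P is smooth).
Step 3: tangent line at P: -8·(x − -2) + 58·(y − -3) = 0.
Expanding: -8*x + 58*y + 158 = 0.


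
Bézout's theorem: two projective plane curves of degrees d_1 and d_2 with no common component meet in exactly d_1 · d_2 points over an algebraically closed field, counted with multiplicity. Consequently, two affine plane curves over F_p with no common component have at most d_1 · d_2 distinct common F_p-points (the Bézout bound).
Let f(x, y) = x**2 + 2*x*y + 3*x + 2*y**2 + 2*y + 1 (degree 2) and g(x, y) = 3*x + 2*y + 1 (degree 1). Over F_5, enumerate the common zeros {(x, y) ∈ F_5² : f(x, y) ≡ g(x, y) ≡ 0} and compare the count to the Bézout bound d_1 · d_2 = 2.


Common zeros: {(1, 3)}; count = 1; Bézout bound = 2.

deg(f) = 2, deg(g) = 1, so Bézout bound = 2.
Scan x ∈ F_5. For each x, list the y ∈ F_5 with f(x, y) ≡ 0 and those with g(x, y) ≡ 0 (mod 5); the common zeros in that column are the intersection.
  x = 0: f ≡ 0 at y ∈ {1, 3}; g ≡ 0 at y ∈ {2}; common: ∅.
  x = 1: f ≡ 0 at y ∈ {0, 3}; g ≡ 0 at y ∈ {3}; common: {3}.
  x = 2: f ≡ 0 at y ∈ ∅; g ≡ 0 at y ∈ {4}; common: ∅.
  x = 3: f ≡ 0 at y ∈ ∅; g ≡ 0 at y ∈ {0}; common: ∅.
  x = 4: f ≡ 0 at y ∈ ∅; g ≡ 0 at y ∈ {1}; common: ∅.
Collecting: common zeros = {(1, 3)}, so the count is 1.
Comparison with the Bézout bound: 1 ≤ 2 = deg(f)·deg(g), as expected for curves with no common component (the affine F_5-count falls short of the bound because intersections may lie at infinity, over extension fields, or carry multiplicity).


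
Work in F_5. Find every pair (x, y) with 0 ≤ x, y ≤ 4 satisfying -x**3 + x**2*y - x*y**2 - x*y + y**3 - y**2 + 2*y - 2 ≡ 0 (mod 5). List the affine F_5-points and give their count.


Affine F_5-points: {(0, 1), (2, 0), (4, 2)}; count = 3.

For each of the 25 pairs (x, y) ∈ F_5², evaluate f(x, y) mod 5. Record the zeros.
  x = 0: [0↦3, 1↦0, 2↦1, 3↦2, 4↦4]  zeros at y ∈ {1}
  x = 1: [0↦2, 1↦3, 2↦1, 3↦2, 4↦2]  zeros at y ∈ ∅
  x = 2: [0↦0, 1↦2, 2↦4, 3↦2, 4↦2]  zeros at y ∈ {0}
  x = 3: [0↦1, 1↦1, 2↦4, 3↦1, 4↦3]  zeros at y ∈ ∅
  x = 4: [0↦4, 1↦4, 2↦0, 3↦3, 4↦4]  zeros at y ∈ {2}
Collecting zeros: affine points = {(0, 1), (2, 0), (4, 2)}.
Total count |C(F_5)_aff| = 3.


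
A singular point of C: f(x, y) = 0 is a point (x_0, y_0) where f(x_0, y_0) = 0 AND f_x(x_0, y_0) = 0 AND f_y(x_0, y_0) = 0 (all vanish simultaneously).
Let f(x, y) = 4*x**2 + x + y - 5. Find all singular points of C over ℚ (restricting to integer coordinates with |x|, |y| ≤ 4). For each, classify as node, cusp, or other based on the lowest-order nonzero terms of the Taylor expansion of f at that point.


No singular points in the scanned grid; C is smooth there.

Compute partial derivatives:
  f_x = 8*x + 1.
  f_y = 1.
f_y = 1 is a nonzero constant, so f_y never vanishes: no point (x, y) can satisfy f = f_x = f_y = 0. In particular no (x, y) ∈ {−4, ..., 4}² is singular; the curve is smooth.


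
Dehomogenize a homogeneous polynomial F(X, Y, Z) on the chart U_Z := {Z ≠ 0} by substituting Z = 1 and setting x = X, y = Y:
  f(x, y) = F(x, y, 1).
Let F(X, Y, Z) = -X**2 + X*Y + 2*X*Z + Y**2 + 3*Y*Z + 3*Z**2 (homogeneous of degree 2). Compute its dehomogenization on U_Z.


f(x, y) = -x**2 + x*y + 2*x + y**2 + 3*y + 3

On U_Z we set Z = 1. Each monomial c·X^i·Y^j·Z^k in F becomes c·x^i·y^j·1^k = c·x^i·y^j.
Substituting Z = 1: F(X, Y, 1) = -x**2 + x*y + 2*x + y**2 + 3*y + 3.
Note: deg(f) ≤ deg(F) = 2; strict inequality happens when F is divisible by Z (lost terms).
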